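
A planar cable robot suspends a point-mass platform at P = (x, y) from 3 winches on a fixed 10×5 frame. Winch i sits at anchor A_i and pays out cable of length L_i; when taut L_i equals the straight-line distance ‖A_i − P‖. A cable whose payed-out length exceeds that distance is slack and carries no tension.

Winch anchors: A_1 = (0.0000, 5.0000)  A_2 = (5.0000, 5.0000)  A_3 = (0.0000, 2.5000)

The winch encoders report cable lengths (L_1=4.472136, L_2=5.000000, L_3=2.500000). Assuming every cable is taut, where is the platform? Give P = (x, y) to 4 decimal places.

(2.0000, 1.0000)

circle eqns → linear via eq_j − eq_1; set q_j = A_j·A_j − L_j²
q_1 = 0.0000+25.0000−20.0000 = 5.0000
-10.0000·x + 0.0000·y = q_1−q_2 = -20.0000
0.0000·x + 5.0000·y = q_1−q_3 = 5.0000
solve first two rows → x=2.0000, y=1.0000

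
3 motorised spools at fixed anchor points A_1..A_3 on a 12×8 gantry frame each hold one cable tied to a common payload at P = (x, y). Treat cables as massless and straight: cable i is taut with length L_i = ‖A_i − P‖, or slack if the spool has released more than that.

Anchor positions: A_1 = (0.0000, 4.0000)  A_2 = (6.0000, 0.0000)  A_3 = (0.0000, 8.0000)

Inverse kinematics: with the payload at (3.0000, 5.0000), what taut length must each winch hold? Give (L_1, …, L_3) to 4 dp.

(3.1623, 5.8310, 4.2426)

L_1: Δ = A_1−P = (-3.0000, -1.0000) → ‖Δ‖ = √10.0000 = 3.1623
L_2: Δ = A_2−P = (3.0000, -5.0000) → ‖Δ‖ = √34.0000 = 5.8310
L_3: Δ = A_3−P = (-3.0000, 3.0000) → ‖Δ‖ = √18.0000 = 4.2426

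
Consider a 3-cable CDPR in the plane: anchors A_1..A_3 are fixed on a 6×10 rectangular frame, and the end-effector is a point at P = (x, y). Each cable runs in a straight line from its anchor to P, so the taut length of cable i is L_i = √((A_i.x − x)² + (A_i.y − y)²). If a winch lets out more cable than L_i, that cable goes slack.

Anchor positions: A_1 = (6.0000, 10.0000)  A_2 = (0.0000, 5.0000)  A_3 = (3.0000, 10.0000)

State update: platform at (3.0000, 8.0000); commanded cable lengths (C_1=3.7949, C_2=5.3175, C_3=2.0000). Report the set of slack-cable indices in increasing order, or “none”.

cable 1: L_1 = ‖A_1−P‖ = 3.6056;  C_1 = 3.7949 → slack
cable 2: L_2 = ‖A_2−P‖ = 4.2426;  C_2 = 5.3175 → slack
cable 3: L_3 = ‖A_3−P‖ = 2.0000;  C_3 = 2.0000 → taut

1, 2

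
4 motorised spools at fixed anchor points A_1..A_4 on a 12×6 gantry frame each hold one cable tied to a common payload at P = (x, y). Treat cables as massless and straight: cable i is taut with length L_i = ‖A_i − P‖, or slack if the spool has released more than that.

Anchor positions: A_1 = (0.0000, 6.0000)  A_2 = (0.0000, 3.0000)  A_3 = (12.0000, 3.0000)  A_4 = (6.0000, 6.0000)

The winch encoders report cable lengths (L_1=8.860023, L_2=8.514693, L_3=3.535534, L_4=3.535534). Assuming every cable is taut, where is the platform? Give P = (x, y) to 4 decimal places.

each cable: (A_i−P)·(A_i−P) = L_i²; let q_i = ‖A_i‖²−L_i²
q_1 = 0.0000+36.0000−78.5000 = -42.5000
row 1: 0.0000x + 6.0000y = 21.0000  (q_2=-63.5000)
row 2: -24.0000x + 6.0000y = -183.0000  (q_3=140.5000)
row 3: -12.0000x + 0.0000y = -102.0000  (q_4=59.5000)
Cramer on rows 1–2 → x = 8.5000, y = 3.5000
check cable 4: ‖A_4−P‖² = 12.5000 ≈ L_4² = 12.5000 ✓

(8.5000, 3.5000)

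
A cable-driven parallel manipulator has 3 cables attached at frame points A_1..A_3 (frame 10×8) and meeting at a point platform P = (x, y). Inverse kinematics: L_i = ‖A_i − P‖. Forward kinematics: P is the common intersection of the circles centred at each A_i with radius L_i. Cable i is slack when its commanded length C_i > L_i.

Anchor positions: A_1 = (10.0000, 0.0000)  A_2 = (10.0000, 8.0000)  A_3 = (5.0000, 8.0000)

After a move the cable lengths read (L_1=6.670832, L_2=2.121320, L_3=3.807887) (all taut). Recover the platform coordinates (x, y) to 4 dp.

(8.5000, 6.5000)

each cable: (A_i−P)·(A_i−P) = L_i²; let c_i = ‖A_i‖²−L_i²
c_1 = 100.0000+0.0000−44.5000 = 55.5000
row 1: 0.0000x − 16.0000y = -104.0000  (c_2=159.5000)
row 2: 10.0000x − 16.0000y = -19.0000  (c_3=74.5000)
Cramer on rows 1–2 → x = 8.5000, y = 6.5000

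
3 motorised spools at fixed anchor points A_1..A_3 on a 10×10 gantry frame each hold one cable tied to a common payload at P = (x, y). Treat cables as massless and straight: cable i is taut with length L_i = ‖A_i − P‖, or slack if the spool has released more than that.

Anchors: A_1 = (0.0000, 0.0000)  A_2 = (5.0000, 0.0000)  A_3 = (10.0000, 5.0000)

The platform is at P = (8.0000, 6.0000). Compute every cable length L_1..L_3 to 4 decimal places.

(10.0000, 6.7082, 2.2361)

L_1 = √((0.0000−8.0000)² + (0.0000−6.0000)²) = 10.0000
L_2 = √((5.0000−8.0000)² + (0.0000−6.0000)²) = 6.7082
L_3 = √((10.0000−8.0000)² + (5.0000−6.0000)²) = 2.2361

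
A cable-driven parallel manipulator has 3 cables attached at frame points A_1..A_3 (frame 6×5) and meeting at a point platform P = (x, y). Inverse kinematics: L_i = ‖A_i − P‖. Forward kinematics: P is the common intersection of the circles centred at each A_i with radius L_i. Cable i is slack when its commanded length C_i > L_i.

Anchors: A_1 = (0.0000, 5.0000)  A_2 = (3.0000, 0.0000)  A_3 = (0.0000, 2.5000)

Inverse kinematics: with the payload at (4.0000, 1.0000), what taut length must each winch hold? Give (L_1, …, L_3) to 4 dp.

L_1 = √((0.0000−4.0000)² + (5.0000−1.0000)²) = 5.6569
L_2 = √((3.0000−4.0000)² + (0.0000−1.0000)²) = 1.4142
L_3 = √((0.0000−4.0000)² + (2.5000−1.0000)²) = 4.2720

(5.6569, 1.4142, 4.2720)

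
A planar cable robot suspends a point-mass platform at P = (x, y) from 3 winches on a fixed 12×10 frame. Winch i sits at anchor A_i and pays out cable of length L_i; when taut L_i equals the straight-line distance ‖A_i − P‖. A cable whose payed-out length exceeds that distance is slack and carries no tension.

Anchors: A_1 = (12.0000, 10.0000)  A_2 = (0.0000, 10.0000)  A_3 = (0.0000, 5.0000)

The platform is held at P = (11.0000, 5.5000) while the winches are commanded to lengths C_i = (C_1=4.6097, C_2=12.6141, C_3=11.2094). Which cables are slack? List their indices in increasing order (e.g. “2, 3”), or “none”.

i=1: geometric 4.6098 vs commanded 4.6097 ⇒ taut
i=2: geometric 11.8849 vs commanded 12.6141 ⇒ slack
i=3: geometric 11.0114 vs commanded 11.2094 ⇒ slack

2, 3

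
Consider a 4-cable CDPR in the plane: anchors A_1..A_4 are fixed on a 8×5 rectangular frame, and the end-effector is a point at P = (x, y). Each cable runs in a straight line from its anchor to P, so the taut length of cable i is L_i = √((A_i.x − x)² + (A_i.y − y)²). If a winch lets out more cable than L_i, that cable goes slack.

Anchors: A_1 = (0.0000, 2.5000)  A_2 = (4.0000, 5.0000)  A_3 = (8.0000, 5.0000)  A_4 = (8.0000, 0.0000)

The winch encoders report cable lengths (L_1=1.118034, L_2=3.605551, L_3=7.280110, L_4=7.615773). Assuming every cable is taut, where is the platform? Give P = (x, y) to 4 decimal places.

expand ‖A_i−P‖²=L_i² and subtract eq 1 (q_i ≔ ‖A_i‖²−L_i²)
q_1 = 0.0000+6.2500−1.2500 = 5.0000
eq1−eq2 → [-8.0000  -5.0000]·P = -23.0000
eq1−eq3 → [-16.0000  -5.0000]·P = -31.0000
eq1−eq4 → [-16.0000  5.0000]·P = -1.0000
2×2 solve → P = (1.0000, 3.0000)
check cable 4: ‖A_4−P‖² = 58.0000 ≈ L_4² = 58.0000 ✓

(1.0000, 3.0000)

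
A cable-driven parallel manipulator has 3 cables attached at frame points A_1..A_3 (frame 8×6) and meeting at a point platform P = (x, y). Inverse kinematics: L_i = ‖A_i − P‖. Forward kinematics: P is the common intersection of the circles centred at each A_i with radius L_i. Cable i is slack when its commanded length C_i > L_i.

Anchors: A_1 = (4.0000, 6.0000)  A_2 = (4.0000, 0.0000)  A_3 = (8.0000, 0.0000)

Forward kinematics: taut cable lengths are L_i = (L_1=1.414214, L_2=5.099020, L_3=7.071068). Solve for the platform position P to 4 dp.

each cable: (A_i−P)·(A_i−P) = L_i²; let c_i = ‖A_i‖²−L_i²
c_1 = 16.0000+36.0000−2.0000 = 50.0000
row 1: 0.0000x + 12.0000y = 60.0000  (c_2=-10.0000)
row 2: -8.0000x + 12.0000y = 36.0000  (c_3=14.0000)
Cramer on rows 1–2 → x = 3.0000, y = 5.0000

(3.0000, 5.0000)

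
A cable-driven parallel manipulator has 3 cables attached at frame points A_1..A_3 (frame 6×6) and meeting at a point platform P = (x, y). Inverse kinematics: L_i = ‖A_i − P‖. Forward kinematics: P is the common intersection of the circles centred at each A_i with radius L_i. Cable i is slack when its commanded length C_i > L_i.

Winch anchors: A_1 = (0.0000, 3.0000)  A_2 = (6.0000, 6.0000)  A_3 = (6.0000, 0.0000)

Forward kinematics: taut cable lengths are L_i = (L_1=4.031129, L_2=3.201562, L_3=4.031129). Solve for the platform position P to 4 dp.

circle eqns → linear via eq_j − eq_1; set c_j = A_j·A_j − L_j²
c_1 = 0.0000+9.0000−16.2500 = -7.2500
-12.0000·x − 6.0000·y = c_1−c_2 = -69.0000
-12.0000·x + 6.0000·y = c_1−c_3 = -27.0000
solve first two rows → x=4.0000, y=3.5000

(4.0000, 3.5000)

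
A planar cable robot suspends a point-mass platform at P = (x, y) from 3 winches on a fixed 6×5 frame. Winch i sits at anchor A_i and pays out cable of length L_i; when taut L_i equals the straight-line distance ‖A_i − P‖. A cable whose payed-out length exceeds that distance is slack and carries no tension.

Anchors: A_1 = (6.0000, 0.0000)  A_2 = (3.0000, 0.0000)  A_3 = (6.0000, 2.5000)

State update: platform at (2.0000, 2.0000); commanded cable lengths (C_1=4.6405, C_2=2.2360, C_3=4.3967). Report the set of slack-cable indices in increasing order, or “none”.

1, 3

cable 1: √((4.0000)²+(-2.0000)²)=4.4721, C_1=4.6405: slack
cable 2: √((1.0000)²+(-2.0000)²)=2.2361, C_2=2.2360: taut
cable 3: √((4.0000)²+(0.5000)²)=4.0311, C_3=4.3967: slack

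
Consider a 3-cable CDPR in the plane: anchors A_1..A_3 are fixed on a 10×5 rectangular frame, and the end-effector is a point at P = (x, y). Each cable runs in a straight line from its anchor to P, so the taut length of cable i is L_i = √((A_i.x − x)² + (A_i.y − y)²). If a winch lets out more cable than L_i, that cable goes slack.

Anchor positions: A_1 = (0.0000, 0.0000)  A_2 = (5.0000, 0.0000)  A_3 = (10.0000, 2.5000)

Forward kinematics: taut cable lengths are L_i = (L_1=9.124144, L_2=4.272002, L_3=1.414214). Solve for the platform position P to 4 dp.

circle eqns → linear via eq_j − eq_1; set c_j = A_j·A_j − L_j²
c_1 = 0.0000+0.0000−83.2500 = -83.2500
-10.0000·x + 0.0000·y = c_1−c_2 = -90.0000
-20.0000·x − 5.0000·y = c_1−c_3 = -187.5000
solve first two rows → x=9.0000, y=1.5000

(9.0000, 1.5000)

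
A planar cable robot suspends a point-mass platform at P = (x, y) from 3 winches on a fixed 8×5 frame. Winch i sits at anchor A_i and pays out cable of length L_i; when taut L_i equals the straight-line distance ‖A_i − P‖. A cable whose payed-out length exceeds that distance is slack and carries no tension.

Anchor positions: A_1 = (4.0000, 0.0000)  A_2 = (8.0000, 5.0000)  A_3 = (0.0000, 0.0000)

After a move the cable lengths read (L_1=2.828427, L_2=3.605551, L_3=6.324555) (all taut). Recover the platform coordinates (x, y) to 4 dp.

each cable: (A_i−P)·(A_i−P) = L_i²; let k_i = ‖A_i‖²−L_i²
k_1 = 16.0000+0.0000−8.0000 = 8.0000
row 1: -8.0000x − 10.0000y = -68.0000  (k_2=76.0000)
row 2: 8.0000x + 0.0000y = 48.0000  (k_3=-40.0000)
Cramer on rows 1–2 → x = 6.0000, y = 2.0000

(6.0000, 2.0000)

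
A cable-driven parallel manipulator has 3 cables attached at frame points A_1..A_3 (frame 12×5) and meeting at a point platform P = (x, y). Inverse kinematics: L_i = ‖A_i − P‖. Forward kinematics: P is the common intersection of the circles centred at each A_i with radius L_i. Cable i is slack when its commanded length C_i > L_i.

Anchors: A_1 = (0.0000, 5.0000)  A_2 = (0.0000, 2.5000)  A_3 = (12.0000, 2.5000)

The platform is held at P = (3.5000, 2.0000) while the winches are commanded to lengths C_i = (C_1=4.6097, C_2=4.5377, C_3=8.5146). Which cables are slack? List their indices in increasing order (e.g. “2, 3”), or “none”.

cable 1: L_1 = ‖A_1−P‖ = 4.6098;  C_1 = 4.6097 → taut
cable 2: L_2 = ‖A_2−P‖ = 3.5355;  C_2 = 4.5377 → slack
cable 3: L_3 = ‖A_3−P‖ = 8.5147;  C_3 = 8.5146 → taut

2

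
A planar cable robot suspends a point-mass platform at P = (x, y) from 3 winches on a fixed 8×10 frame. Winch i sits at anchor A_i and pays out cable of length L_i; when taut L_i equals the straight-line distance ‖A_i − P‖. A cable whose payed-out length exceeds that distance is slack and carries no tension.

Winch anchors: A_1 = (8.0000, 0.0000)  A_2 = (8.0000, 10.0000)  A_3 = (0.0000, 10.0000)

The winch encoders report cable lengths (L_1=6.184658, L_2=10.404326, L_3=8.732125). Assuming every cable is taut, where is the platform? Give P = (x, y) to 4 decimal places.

(2.0000, 1.5000)

each cable: (A_i−P)·(A_i−P) = L_i²; let q_i = ‖A_i‖²−L_i²
q_1 = 64.0000+0.0000−38.2500 = 25.7500
row 1: 0.0000x − 20.0000y = -30.0000  (q_2=55.7500)
row 2: 16.0000x − 20.0000y = 2.0000  (q_3=23.7500)
Cramer on rows 1–2 → x = 2.0000, y = 1.5000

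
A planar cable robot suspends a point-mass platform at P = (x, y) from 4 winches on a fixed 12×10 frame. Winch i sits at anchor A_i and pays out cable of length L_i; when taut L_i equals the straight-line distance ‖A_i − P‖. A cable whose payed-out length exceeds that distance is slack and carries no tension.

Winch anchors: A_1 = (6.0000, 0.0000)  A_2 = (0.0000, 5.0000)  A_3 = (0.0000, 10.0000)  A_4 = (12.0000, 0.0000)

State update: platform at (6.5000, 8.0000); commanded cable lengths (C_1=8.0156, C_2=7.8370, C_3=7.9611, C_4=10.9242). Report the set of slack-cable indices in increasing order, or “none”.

2, 3, 4

i=1: geometric 8.0156 vs commanded 8.0156 ⇒ taut
i=2: geometric 7.1589 vs commanded 7.8370 ⇒ slack
i=3: geometric 6.8007 vs commanded 7.9611 ⇒ slack
i=4: geometric 9.7082 vs commanded 10.9242 ⇒ slack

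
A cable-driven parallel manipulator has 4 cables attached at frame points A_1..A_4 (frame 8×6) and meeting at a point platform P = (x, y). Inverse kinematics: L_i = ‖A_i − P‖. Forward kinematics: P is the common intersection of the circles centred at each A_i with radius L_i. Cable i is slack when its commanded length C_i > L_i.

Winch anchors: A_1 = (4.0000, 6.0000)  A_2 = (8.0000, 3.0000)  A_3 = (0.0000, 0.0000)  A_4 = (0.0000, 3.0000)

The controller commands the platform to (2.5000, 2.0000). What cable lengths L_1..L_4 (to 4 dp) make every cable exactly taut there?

(4.2720, 5.5902, 3.2016, 2.6926)

L_1: Δ = A_1−P = (1.5000, 4.0000) → ‖Δ‖ = √18.2500 = 4.2720
L_2: Δ = A_2−P = (5.5000, 1.0000) → ‖Δ‖ = √31.2500 = 5.5902
L_3: Δ = A_3−P = (-2.5000, -2.0000) → ‖Δ‖ = √10.2500 = 3.2016
L_4: Δ = A_4−P = (-2.5000, 1.0000) → ‖Δ‖ = √7.2500 = 2.6926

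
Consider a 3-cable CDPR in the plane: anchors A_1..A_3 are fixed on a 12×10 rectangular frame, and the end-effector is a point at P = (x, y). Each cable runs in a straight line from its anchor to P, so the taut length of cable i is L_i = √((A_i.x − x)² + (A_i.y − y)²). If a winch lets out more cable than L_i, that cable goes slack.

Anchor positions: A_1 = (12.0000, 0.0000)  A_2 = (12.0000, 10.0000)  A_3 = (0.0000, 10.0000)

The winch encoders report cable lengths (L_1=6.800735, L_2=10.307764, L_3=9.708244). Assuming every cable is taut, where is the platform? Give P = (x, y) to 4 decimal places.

expand ‖A_i−P‖²=L_i² and subtract eq 1 (q_i ≔ ‖A_i‖²−L_i²)
q_1 = 144.0000+0.0000−46.2500 = 97.7500
eq1−eq2 → [0.0000  -20.0000]·P = -40.0000
eq1−eq3 → [24.0000  -20.0000]·P = 92.0000
2×2 solve → P = (5.5000, 2.0000)

(5.5000, 2.0000)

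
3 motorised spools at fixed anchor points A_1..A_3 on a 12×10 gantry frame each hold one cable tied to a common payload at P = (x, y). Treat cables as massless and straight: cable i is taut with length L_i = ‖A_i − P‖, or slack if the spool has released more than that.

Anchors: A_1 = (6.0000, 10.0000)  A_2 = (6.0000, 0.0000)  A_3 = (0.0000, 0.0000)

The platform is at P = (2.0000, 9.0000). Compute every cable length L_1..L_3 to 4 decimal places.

(4.1231, 9.8489, 9.2195)

L_1 = √((6.0000−2.0000)² + (10.0000−9.0000)²) = 4.1231
L_2 = √((6.0000−2.0000)² + (0.0000−9.0000)²) = 9.8489
L_3 = √((0.0000−2.0000)² + (0.0000−9.0000)²) = 9.2195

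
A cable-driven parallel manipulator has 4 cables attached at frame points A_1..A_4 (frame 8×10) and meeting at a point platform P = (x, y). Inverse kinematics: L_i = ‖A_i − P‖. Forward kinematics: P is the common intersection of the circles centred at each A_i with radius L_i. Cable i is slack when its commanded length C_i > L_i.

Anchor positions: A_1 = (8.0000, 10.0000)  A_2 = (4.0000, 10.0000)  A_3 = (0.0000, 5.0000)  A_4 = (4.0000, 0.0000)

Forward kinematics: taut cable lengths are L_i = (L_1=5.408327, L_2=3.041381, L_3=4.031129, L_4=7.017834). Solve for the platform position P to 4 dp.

(3.5000, 7.0000)

expand ‖A_i−P‖²=L_i² and subtract eq 1 (q_i ≔ ‖A_i‖²−L_i²)
q_1 = 64.0000+100.0000−29.2500 = 134.7500
eq1−eq2 → [8.0000  0.0000]·P = 28.0000
eq1−eq3 → [16.0000  10.0000]·P = 126.0000
eq1−eq4 → [8.0000  20.0000]·P = 168.0000
2×2 solve → P = (3.5000, 7.0000)
check cable 4: ‖A_4−P‖² = 49.2500 ≈ L_4² = 49.2500 ✓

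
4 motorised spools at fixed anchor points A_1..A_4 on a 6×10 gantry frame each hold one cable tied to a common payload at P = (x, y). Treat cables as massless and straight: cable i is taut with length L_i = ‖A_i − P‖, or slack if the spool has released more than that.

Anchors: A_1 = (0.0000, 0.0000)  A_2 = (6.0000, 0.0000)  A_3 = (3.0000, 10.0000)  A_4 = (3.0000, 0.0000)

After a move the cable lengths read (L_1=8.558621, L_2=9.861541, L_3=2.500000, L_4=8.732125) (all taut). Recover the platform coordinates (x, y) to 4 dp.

each cable: (A_i−P)·(A_i−P) = L_i²; let c_i = ‖A_i‖²−L_i²
c_1 = 0.0000+0.0000−73.2500 = -73.2500
row 1: -12.0000x + 0.0000y = -12.0000  (c_2=-61.2500)
row 2: -6.0000x − 20.0000y = -176.0000  (c_3=102.7500)
row 3: -6.0000x + 0.0000y = -6.0000  (c_4=-67.2500)
Cramer on rows 1–2 → x = 1.0000, y = 8.5000
check cable 4: ‖A_4−P‖² = 76.2500 ≈ L_4² = 76.2500 ✓

(1.0000, 8.5000)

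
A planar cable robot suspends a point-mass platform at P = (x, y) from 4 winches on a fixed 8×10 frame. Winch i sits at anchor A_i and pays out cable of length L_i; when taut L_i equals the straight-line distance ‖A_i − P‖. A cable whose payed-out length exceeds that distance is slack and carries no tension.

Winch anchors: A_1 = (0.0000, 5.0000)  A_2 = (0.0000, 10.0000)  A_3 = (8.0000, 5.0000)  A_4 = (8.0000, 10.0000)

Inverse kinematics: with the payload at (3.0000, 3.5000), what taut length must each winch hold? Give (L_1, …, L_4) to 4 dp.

cable 1: Δx=-3.0000, Δy=1.5000; L_1 = √(Δx²+Δy²) = 3.3541
cable 2: Δx=-3.0000, Δy=6.5000; L_2 = √(Δx²+Δy²) = 7.1589
cable 3: Δx=5.0000, Δy=1.5000; L_3 = √(Δx²+Δy²) = 5.2202
cable 4: Δx=5.0000, Δy=6.5000; L_4 = √(Δx²+Δy²) = 8.2006

(3.3541, 7.1589, 5.2202, 8.2006)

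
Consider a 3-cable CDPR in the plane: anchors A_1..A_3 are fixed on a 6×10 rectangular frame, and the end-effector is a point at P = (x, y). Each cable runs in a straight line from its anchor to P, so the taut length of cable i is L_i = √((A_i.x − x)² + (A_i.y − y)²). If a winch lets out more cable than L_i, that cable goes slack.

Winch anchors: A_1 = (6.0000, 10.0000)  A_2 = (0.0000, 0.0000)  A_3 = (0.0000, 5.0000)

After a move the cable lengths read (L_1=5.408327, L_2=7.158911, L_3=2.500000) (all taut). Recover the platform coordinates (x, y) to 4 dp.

circle eqns → linear via eq_j − eq_1; set c_j = A_j·A_j − L_j²
c_1 = 36.0000+100.0000−29.2500 = 106.7500
12.0000·x + 20.0000·y = c_1−c_2 = 158.0000
12.0000·x + 10.0000·y = c_1−c_3 = 88.0000
solve first two rows → x=1.5000, y=7.0000

(1.5000, 7.0000)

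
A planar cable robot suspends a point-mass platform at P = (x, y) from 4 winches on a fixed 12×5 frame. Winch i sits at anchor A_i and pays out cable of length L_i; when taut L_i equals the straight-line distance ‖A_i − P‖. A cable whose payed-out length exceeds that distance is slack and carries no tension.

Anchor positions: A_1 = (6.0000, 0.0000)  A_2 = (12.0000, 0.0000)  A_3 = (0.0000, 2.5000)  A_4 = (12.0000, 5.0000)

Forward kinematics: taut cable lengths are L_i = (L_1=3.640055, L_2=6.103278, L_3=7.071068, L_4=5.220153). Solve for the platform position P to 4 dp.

circle eqns → linear via eq_j − eq_1; set c_j = A_j·A_j − L_j²
c_1 = 36.0000+0.0000−13.2500 = 22.7500
-12.0000·x + 0.0000·y = c_1−c_2 = -84.0000
12.0000·x − 5.0000·y = c_1−c_3 = 66.5000
-12.0000·x − 10.0000·y = c_1−c_4 = -119.0000
solve first two rows → x=7.0000, y=3.5000
check cable 4: ‖A_4−P‖² = 27.2500 ≈ L_4² = 27.2500 ✓

(7.0000, 3.5000)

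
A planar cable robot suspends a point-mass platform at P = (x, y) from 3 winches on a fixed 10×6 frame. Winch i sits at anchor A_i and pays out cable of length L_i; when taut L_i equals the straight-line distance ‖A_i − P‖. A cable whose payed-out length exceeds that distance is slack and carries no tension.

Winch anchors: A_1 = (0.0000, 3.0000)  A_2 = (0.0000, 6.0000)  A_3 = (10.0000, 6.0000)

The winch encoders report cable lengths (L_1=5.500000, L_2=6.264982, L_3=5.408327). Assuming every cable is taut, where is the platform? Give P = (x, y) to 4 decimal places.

expand ‖A_i−P‖²=L_i² and subtract eq 1 (c_i ≔ ‖A_i‖²−L_i²)
c_1 = 0.0000+9.0000−30.2500 = -21.2500
eq1−eq2 → [0.0000  -6.0000]·P = -18.0000
eq1−eq3 → [-20.0000  -6.0000]·P = -128.0000
2×2 solve → P = (5.5000, 3.0000)

(5.5000, 3.0000)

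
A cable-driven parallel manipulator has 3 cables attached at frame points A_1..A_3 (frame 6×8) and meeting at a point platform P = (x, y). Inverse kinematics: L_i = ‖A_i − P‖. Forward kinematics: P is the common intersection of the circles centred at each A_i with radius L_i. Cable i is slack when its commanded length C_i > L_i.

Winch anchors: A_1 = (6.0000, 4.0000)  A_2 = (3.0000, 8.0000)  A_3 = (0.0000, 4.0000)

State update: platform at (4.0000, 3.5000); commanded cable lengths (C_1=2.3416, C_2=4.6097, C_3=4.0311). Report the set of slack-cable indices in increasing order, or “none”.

cable 1: √((2.0000)²+(0.5000)²)=2.0616, C_1=2.3416: slack
cable 2: √((-1.0000)²+(4.5000)²)=4.6098, C_2=4.6097: taut
cable 3: √((-4.0000)²+(0.5000)²)=4.0311, C_3=4.0311: taut

1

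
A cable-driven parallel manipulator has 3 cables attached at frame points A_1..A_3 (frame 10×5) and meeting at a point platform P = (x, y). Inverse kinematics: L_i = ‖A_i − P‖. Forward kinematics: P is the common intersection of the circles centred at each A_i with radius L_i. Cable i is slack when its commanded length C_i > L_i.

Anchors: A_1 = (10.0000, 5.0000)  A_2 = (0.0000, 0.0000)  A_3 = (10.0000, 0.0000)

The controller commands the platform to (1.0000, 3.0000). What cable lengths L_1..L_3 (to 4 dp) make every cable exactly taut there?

(9.2195, 3.1623, 9.4868)

cable 1: Δx=9.0000, Δy=2.0000; L_1 = √(Δx²+Δy²) = 9.2195
cable 2: Δx=-1.0000, Δy=-3.0000; L_2 = √(Δx²+Δy²) = 3.1623
cable 3: Δx=9.0000, Δy=-3.0000; L_3 = √(Δx²+Δy²) = 9.4868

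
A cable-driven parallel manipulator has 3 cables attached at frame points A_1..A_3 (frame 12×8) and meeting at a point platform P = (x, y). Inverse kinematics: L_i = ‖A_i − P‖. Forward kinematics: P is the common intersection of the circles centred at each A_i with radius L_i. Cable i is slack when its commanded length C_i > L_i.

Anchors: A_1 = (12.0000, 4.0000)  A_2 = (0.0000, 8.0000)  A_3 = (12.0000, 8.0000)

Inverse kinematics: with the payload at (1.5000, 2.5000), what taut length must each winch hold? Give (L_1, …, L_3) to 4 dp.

L_1 = √((12.0000−1.5000)² + (4.0000−2.5000)²) = 10.6066
L_2 = √((0.0000−1.5000)² + (8.0000−2.5000)²) = 5.7009
L_3 = √((12.0000−1.5000)² + (8.0000−2.5000)²) = 11.8533

(10.6066, 5.7009, 11.8533)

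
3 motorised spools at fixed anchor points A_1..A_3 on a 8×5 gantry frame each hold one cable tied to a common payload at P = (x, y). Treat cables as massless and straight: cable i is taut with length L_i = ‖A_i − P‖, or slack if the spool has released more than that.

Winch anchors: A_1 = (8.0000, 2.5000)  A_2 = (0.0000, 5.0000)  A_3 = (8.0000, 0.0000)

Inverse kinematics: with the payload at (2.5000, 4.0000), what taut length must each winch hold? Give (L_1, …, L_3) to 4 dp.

L_1 = √((8.0000−2.5000)² + (2.5000−4.0000)²) = 5.7009
L_2 = √((0.0000−2.5000)² + (5.0000−4.0000)²) = 2.6926
L_3 = √((8.0000−2.5000)² + (0.0000−4.0000)²) = 6.8007

(5.7009, 2.6926, 6.8007)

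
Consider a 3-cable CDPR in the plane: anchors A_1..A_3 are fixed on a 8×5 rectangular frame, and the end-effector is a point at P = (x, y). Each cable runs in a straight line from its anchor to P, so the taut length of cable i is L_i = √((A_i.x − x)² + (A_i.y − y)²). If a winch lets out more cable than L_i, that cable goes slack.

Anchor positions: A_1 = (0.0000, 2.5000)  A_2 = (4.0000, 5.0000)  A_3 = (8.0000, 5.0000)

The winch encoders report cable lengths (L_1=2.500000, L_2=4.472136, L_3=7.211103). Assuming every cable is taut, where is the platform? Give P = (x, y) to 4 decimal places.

(2.0000, 1.0000)

expand ‖A_i−P‖²=L_i² and subtract eq 1 (c_i ≔ ‖A_i‖²−L_i²)
c_1 = 0.0000+6.2500−6.2500 = 0.0000
eq1−eq2 → [-8.0000  -5.0000]·P = -21.0000
eq1−eq3 → [-16.0000  -5.0000]·P = -37.0000
2×2 solve → P = (2.0000, 1.0000)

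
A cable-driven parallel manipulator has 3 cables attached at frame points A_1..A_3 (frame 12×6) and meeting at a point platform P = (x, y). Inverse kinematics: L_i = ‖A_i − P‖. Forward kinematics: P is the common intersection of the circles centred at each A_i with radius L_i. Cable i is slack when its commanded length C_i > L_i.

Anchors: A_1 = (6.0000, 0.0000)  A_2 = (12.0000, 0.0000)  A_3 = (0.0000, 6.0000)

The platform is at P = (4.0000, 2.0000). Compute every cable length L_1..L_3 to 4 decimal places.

(2.8284, 8.2462, 5.6569)

cable 1: Δx=2.0000, Δy=-2.0000; L_1 = √(Δx²+Δy²) = 2.8284
cable 2: Δx=8.0000, Δy=-2.0000; L_2 = √(Δx²+Δy²) = 8.2462
cable 3: Δx=-4.0000, Δy=4.0000; L_3 = √(Δx²+Δy²) = 5.6569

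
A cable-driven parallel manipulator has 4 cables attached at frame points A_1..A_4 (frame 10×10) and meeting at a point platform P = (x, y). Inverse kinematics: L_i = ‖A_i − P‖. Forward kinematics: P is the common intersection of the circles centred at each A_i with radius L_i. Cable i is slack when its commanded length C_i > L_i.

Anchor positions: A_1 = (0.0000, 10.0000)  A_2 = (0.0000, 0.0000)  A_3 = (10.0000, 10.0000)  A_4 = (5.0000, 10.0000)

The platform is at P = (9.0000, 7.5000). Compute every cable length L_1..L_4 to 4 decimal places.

(9.3408, 11.7154, 2.6926, 4.7170)

L_1 = √((0.0000−9.0000)² + (10.0000−7.5000)²) = 9.3408
L_2 = √((0.0000−9.0000)² + (0.0000−7.5000)²) = 11.7154
L_3 = √((10.0000−9.0000)² + (10.0000−7.5000)²) = 2.6926
L_4 = √((5.0000−9.0000)² + (10.0000−7.5000)²) = 4.7170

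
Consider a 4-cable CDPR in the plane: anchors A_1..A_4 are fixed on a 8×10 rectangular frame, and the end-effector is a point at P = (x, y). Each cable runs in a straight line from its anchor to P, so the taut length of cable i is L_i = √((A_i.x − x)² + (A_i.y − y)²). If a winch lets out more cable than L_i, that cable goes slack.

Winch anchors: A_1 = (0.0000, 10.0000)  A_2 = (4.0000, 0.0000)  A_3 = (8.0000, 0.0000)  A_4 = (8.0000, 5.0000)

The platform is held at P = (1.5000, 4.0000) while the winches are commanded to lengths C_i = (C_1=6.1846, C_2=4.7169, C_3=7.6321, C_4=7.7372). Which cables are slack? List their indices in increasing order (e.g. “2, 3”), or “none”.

cable 1: L_1 = ‖A_1−P‖ = 6.1847;  C_1 = 6.1846 → taut
cable 2: L_2 = ‖A_2−P‖ = 4.7170;  C_2 = 4.7169 → taut
cable 3: L_3 = ‖A_3−P‖ = 7.6322;  C_3 = 7.6321 → taut
cable 4: L_4 = ‖A_4−P‖ = 6.5765;  C_4 = 7.7372 → slack

4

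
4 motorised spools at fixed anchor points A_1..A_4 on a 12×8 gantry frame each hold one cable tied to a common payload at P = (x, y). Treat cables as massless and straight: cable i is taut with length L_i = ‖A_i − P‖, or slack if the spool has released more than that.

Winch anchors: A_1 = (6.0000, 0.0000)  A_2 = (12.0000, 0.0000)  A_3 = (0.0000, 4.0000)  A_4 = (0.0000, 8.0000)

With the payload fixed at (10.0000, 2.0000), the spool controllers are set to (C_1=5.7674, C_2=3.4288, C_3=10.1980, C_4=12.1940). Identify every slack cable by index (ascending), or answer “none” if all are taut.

cable 1: √((-4.0000)²+(-2.0000)²)=4.4721, C_1=5.7674: slack
cable 2: √((2.0000)²+(-2.0000)²)=2.8284, C_2=3.4288: slack
cable 3: √((-10.0000)²+(2.0000)²)=10.1980, C_3=10.1980: taut
cable 4: √((-10.0000)²+(6.0000)²)=11.6619, C_4=12.1940: slack

1, 2, 4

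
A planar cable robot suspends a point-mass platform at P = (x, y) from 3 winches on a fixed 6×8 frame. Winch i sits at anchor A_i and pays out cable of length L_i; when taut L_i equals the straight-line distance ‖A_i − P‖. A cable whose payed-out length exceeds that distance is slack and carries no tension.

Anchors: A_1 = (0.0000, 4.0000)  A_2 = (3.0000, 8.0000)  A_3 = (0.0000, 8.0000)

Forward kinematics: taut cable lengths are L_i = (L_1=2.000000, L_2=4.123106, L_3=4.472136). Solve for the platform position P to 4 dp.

(2.0000, 4.0000)

each cable: (A_i−P)·(A_i−P) = L_i²; let q_i = ‖A_i‖²−L_i²
q_1 = 0.0000+16.0000−4.0000 = 12.0000
row 1: -6.0000x − 8.0000y = -44.0000  (q_2=56.0000)
row 2: 0.0000x − 8.0000y = -32.0000  (q_3=44.0000)
Cramer on rows 1–2 → x = 2.0000, y = 4.0000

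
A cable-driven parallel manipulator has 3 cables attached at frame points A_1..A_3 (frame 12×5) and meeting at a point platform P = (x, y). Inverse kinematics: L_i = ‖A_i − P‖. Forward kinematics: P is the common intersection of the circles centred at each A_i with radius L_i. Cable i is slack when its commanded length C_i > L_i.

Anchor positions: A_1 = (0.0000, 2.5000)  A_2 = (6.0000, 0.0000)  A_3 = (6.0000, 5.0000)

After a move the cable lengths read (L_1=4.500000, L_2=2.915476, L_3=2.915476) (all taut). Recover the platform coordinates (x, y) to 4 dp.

(4.5000, 2.5000)

each cable: (A_i−P)·(A_i−P) = L_i²; let k_i = ‖A_i‖²−L_i²
k_1 = 0.0000+6.2500−20.2500 = -14.0000
row 1: -12.0000x + 5.0000y = -41.5000  (k_2=27.5000)
row 2: -12.0000x − 5.0000y = -66.5000  (k_3=52.5000)
Cramer on rows 1–2 → x = 4.5000, y = 2.5000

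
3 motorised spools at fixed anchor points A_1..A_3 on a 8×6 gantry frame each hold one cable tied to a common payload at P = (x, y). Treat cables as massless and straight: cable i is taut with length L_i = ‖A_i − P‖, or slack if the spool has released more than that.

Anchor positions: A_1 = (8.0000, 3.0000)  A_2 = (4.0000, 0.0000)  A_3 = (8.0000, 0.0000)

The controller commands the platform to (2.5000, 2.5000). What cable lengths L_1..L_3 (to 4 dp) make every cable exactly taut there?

L_1 = √((8.0000−2.5000)² + (3.0000−2.5000)²) = 5.5227
L_2 = √((4.0000−2.5000)² + (0.0000−2.5000)²) = 2.9155
L_3 = √((8.0000−2.5000)² + (0.0000−2.5000)²) = 6.0415

(5.5227, 2.9155, 6.0415)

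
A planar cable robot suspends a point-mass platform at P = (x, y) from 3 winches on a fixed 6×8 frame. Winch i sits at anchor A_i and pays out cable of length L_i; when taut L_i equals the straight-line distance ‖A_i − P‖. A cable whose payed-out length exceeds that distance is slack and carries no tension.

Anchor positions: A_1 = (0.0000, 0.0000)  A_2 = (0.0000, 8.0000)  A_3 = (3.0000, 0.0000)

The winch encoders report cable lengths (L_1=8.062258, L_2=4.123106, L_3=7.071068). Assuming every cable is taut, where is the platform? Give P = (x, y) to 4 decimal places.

expand ‖A_i−P‖²=L_i² and subtract eq 1 (c_i ≔ ‖A_i‖²−L_i²)
c_1 = 0.0000+0.0000−65.0000 = -65.0000
eq1−eq2 → [0.0000  -16.0000]·P = -112.0000
eq1−eq3 → [-6.0000  0.0000]·P = -24.0000
2×2 solve → P = (4.0000, 7.0000)

(4.0000, 7.0000)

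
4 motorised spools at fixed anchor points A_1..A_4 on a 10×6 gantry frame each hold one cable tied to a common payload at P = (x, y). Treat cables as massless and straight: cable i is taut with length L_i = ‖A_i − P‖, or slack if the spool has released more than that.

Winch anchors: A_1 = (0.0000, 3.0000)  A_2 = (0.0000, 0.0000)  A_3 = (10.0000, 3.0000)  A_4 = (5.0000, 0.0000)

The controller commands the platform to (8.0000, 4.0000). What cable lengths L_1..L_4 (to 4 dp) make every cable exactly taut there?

L_1: Δ = A_1−P = (-8.0000, -1.0000) → ‖Δ‖ = √65.0000 = 8.0623
L_2: Δ = A_2−P = (-8.0000, -4.0000) → ‖Δ‖ = √80.0000 = 8.9443
L_3: Δ = A_3−P = (2.0000, -1.0000) → ‖Δ‖ = √5.0000 = 2.2361
L_4: Δ = A_4−P = (-3.0000, -4.0000) → ‖Δ‖ = √25.0000 = 5.0000

(8.0623, 8.9443, 2.2361, 5.0000)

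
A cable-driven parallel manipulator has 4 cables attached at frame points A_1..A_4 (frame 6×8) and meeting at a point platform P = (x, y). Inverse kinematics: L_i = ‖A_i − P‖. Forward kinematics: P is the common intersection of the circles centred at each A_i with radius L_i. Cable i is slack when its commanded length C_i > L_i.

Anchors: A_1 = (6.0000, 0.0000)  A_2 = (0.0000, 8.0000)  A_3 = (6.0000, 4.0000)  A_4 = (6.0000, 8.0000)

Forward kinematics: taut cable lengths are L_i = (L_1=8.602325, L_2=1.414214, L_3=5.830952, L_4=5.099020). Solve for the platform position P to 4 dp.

circle eqns → linear via eq_j − eq_1; set k_j = A_j·A_j − L_j²
k_1 = 36.0000+0.0000−74.0000 = -38.0000
12.0000·x − 16.0000·y = k_1−k_2 = -100.0000
0.0000·x − 8.0000·y = k_1−k_3 = -56.0000
0.0000·x − 16.0000·y = k_1−k_4 = -112.0000
solve first two rows → x=1.0000, y=7.0000
check cable 4: ‖A_4−P‖² = 26.0000 ≈ L_4² = 26.0000 ✓

(1.0000, 7.0000)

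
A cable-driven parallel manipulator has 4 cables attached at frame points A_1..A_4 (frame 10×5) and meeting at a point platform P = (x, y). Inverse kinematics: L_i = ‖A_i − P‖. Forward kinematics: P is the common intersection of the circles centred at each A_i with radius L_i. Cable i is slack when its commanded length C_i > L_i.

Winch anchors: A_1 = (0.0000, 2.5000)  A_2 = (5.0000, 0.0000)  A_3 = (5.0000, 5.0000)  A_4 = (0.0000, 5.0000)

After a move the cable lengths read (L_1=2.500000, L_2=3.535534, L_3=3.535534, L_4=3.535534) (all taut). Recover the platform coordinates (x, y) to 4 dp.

expand ‖A_i−P‖²=L_i² and subtract eq 1 (c_i ≔ ‖A_i‖²−L_i²)
c_1 = 0.0000+6.2500−6.2500 = 0.0000
eq1−eq2 → [-10.0000  5.0000]·P = -12.5000
eq1−eq3 → [-10.0000  -5.0000]·P = -37.5000
eq1−eq4 → [0.0000  -5.0000]·P = -12.5000
2×2 solve → P = (2.5000, 2.5000)
check cable 4: ‖A_4−P‖² = 12.5000 ≈ L_4² = 12.5000 ✓

(2.5000, 2.5000)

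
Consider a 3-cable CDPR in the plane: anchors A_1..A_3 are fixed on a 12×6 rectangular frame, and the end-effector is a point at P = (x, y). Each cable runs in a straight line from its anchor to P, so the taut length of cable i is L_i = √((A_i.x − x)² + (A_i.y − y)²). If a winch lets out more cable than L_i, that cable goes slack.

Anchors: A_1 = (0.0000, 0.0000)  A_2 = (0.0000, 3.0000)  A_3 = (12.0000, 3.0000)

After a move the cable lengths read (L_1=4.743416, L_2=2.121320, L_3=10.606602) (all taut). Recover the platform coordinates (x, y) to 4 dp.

each cable: (A_i−P)·(A_i−P) = L_i²; let q_i = ‖A_i‖²−L_i²
q_1 = 0.0000+0.0000−22.5000 = -22.5000
row 1: 0.0000x − 6.0000y = -27.0000  (q_2=4.5000)
row 2: -24.0000x − 6.0000y = -63.0000  (q_3=40.5000)
Cramer on rows 1–2 → x = 1.5000, y = 4.5000

(1.5000, 4.5000)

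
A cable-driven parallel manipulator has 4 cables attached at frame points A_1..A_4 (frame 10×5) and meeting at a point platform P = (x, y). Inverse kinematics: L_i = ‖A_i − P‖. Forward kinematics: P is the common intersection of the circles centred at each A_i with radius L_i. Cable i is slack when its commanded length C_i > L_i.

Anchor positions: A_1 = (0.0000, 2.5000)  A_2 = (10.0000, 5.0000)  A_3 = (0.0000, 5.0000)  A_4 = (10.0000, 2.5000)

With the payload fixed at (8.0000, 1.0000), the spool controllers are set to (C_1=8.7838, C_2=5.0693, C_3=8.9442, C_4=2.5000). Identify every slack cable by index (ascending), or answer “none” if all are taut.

cable 1: √((-8.0000)²+(1.5000)²)=8.1394, C_1=8.7838: slack
cable 2: √((2.0000)²+(4.0000)²)=4.4721, C_2=5.0693: slack
cable 3: √((-8.0000)²+(4.0000)²)=8.9443, C_3=8.9442: taut
cable 4: √((2.0000)²+(1.5000)²)=2.5000, C_4=2.5000: taut

1, 2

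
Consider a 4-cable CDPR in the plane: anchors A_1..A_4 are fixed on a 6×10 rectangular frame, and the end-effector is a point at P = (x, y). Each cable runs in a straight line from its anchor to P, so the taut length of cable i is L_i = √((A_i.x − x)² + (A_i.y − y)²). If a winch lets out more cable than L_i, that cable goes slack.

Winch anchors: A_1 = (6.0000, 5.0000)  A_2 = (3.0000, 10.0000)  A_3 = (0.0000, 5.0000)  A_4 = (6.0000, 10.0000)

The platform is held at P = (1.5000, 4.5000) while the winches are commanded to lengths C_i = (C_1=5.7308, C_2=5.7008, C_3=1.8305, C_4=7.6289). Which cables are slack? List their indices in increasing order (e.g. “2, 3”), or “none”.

i=1: geometric 4.5277 vs commanded 5.7308 ⇒ slack
i=2: geometric 5.7009 vs commanded 5.7008 ⇒ taut
i=3: geometric 1.5811 vs commanded 1.8305 ⇒ slack
i=4: geometric 7.1063 vs commanded 7.6289 ⇒ slack

1, 3, 4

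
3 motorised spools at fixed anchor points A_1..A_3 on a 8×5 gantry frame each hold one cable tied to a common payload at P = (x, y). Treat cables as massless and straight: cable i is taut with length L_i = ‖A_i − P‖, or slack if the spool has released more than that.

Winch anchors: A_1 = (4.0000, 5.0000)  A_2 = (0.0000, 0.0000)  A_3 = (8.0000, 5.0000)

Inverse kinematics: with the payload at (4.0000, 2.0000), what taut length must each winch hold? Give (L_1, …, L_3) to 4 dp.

cable 1: Δx=0.0000, Δy=3.0000; L_1 = √(Δx²+Δy²) = 3.0000
cable 2: Δx=-4.0000, Δy=-2.0000; L_2 = √(Δx²+Δy²) = 4.4721
cable 3: Δx=4.0000, Δy=3.0000; L_3 = √(Δx²+Δy²) = 5.0000

(3.0000, 4.4721, 5.0000)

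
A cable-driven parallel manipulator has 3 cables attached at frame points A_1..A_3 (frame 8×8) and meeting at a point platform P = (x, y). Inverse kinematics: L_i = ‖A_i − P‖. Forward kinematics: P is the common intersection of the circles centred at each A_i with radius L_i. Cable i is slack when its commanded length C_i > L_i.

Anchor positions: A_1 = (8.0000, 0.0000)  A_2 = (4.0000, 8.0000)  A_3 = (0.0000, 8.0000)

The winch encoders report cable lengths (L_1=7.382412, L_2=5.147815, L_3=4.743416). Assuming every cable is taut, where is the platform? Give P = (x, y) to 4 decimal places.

expand ‖A_i−P‖²=L_i² and subtract eq 1 (k_i ≔ ‖A_i‖²−L_i²)
k_1 = 64.0000+0.0000−54.5000 = 9.5000
eq1−eq2 → [8.0000  -16.0000]·P = -44.0000
eq1−eq3 → [16.0000  -16.0000]·P = -32.0000
2×2 solve → P = (1.5000, 3.5000)

(1.5000, 3.5000)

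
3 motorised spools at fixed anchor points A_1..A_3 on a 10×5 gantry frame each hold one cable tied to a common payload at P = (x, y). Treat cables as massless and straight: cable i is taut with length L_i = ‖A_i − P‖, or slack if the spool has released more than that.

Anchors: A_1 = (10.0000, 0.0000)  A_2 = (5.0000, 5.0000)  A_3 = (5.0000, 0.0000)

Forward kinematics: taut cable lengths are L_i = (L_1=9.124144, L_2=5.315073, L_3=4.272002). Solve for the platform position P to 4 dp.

expand ‖A_i−P‖²=L_i² and subtract eq 1 (q_i ≔ ‖A_i‖²−L_i²)
q_1 = 100.0000+0.0000−83.2500 = 16.7500
eq1−eq2 → [10.0000  -10.0000]·P = -5.0000
eq1−eq3 → [10.0000  0.0000]·P = 10.0000
2×2 solve → P = (1.0000, 1.5000)

(1.0000, 1.5000)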